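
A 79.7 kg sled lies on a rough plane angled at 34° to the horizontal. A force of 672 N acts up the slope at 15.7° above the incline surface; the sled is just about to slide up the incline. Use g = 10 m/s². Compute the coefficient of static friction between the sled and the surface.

On the verge of sliding up the incline, friction is at its maximum μN and acts down the slope.
Perpendicular to incline: N = W cos 34° − P sin 15.7° = 660.7 − 181.8 = 478.9 N.
Along incline: P cos 15.7° − μN = W sin 34° → μ = −(W sin 34° − P cos 15.7°) / N = 0.4202.

μ ≈ 0.420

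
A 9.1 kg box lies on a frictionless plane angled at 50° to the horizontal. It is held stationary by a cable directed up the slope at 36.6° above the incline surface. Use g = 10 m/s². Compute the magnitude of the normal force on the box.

N ≈ 6.72 N

Take axes along and perpendicular to the incline. Weight components: W sin 50° = 69.71 N down-slope, W cos 50° = 58.49 N into the surface.
Along incline: T cos 36.6° = W sin 50° → T = 86.83 N.
Perpendicular: N = W cos 50° − T sin 36.6° = 6.722 N.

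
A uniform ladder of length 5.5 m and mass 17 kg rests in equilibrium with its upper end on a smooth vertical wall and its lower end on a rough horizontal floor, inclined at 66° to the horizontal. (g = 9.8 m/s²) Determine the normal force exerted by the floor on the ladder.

N_floor ≈ 167 N

ΣF_y = 0: N_floor = 17×9.8 = 166.6 N.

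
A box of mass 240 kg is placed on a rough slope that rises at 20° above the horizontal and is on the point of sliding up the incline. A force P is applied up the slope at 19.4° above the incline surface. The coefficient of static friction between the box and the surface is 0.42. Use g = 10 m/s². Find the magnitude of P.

On the verge of sliding up the incline, friction equals μN and acts down the slope.
Perpendicular: N + P sin 19.4° = W cos 20° = 2255 N.
Along incline: P cos 19.4° = W sin 20° + μN  with W sin 20° = 820.8 N.
Solving the pair for P and N: P = 1633 N, N = 1713 N (and f = μN = 719.4 N).

P ≈ 1630 N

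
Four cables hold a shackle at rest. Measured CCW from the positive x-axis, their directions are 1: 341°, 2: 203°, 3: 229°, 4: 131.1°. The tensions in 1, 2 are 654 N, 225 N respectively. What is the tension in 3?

T_3 ≈ 113 N

Resolve: ΣF_x = 654 cos 341° + 225 cos 203° + T_3 cos 229° + T_4 cos 131.1° = 0.
        ΣF_y = 654 sin 341° + 225 sin 203° + T_3 sin 229° + T_4 sin 131.1° = 0.
The known terms sum to (411.3, -300.8) N, so -0.6561 T_3 − 0.6574 T_4 = -411.3 and -0.7547 T_3 + 0.7536 T_4 = 300.8.
Solving simultaneously: T_3 = 113.2 N, T_4 = 512.6 N.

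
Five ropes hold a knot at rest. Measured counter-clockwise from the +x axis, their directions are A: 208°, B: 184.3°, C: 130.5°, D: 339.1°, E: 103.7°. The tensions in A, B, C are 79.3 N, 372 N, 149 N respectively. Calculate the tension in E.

Resolve: ΣF_x = 79.3 cos 208° + 372 cos 184.3° + 149 cos 130.5° + T_D cos 339.1° + T_E cos 103.7° = 0.
        ΣF_y = 79.3 sin 208° + 372 sin 184.3° + 149 sin 130.5° + T_D sin 339.1° + T_E sin 103.7° = 0.
The known terms sum to (-537.7, 48.18) N, so 0.9342 T_D − 0.2368 T_E = 537.7 and -0.3567 T_D + 0.9715 T_E = -48.18.
Solving simultaneously: T_D = 620.8 N, T_E = 178.4 N.

T_E ≈ 178 N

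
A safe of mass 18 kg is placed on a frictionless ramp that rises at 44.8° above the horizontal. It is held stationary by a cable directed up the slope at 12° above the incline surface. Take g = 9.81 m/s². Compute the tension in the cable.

T ≈ 127 N

Take axes along and perpendicular to the incline. Weight components: W sin 44.8° = 124.4 N down-slope, W cos 44.8° = 125.3 N into the surface.
Along incline: T cos 12° = W sin 44.8° → T = 127.2 N.
Perpendicular: N = W cos 44.8° − T sin 12° = 98.85 N.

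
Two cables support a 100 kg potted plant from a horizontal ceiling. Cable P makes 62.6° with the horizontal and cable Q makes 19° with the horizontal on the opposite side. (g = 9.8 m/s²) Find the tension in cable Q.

Weight W = 100 × 9.8 = 980 N acts straight down.
Horizontal: T_P cos 62.6° = T_Q cos 19°  →  T_P = 2.055 T_Q.
Vertical: T_P sin 62.6° + T_Q sin 19° = 980.
Substituting the horizontal relation into the vertical equation gives 2.15 T_Q = 980, so T_Q = 455.9 N.

T_Q ≈ 456 N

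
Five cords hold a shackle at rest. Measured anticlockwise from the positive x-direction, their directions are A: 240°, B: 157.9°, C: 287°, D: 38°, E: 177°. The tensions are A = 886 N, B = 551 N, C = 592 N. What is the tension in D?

T_D ≈ 1780 N

Resolve: ΣF_x = 886 cos 240° + 551 cos 157.9° + 592 cos 287° + T_D cos 38° + T_E cos 177° = 0.
        ΣF_y = 886 sin 240° + 551 sin 157.9° + 592 sin 287° + T_D sin 38° + T_E sin 177° = 0.
The known terms sum to (-780.4, -1126) N, so 0.7880 T_D − 0.9986 T_E = 780.4 and 0.6157 T_D + 0.0523 T_E = 1126.
Solving simultaneously: T_D = 1776 N, T_E = 620.3 N.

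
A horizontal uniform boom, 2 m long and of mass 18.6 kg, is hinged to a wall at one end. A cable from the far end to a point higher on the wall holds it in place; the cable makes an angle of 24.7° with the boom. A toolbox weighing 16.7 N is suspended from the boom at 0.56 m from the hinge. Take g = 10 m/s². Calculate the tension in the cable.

Take torques about the hinge: T sin 24.7° · 2 = 18.6×10×1 + 16.7×0.56 = 195.35 N·m.
So T = 195.35 / (0.4179 × 2) = 233.75 N.

T ≈ 234 N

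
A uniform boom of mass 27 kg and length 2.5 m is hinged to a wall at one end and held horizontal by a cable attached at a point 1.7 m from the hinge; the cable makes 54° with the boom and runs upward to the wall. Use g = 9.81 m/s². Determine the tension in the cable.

T ≈ 241 N

Take torques about the hinge: T sin 54° · 1.7 = 27×9.81×1.25 = 331.09 N·m.
So T = 331.09 / (0.8090 × 1.7) = 240.73 N.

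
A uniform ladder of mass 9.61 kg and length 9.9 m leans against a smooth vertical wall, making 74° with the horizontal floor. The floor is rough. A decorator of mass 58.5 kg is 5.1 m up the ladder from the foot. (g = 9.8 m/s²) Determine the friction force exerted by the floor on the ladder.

Torques about the foot: N_wall · 9.9 sin 74° = 9.61×9.8×4.95 cos 74° + 58.5×9.8×5.1 cos 74° → N_wall = 98.189 N.
ΣF_x = 0: f_floor = N_wall = 98.189 N.

f ≈ 98.2 N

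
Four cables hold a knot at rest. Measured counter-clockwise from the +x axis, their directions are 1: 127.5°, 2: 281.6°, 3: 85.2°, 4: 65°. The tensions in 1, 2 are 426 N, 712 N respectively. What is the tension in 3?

T_3 ≈ 135 N

Resolve: ΣF_x = 426 cos 127.5° + 712 cos 281.6° + T_3 cos 85.2° + T_4 cos 65° = 0.
        ΣF_y = 426 sin 127.5° + 712 sin 281.6° + T_3 sin 85.2° + T_4 sin 65° = 0.
The known terms sum to (-116.2, -359.5) N, so 0.0837 T_3 + 0.4226 T_4 = 116.2 and 0.9965 T_3 + 0.9063 T_4 = 359.5.
Solving simultaneously: T_3 = 135.1 N, T_4 = 248.1 N.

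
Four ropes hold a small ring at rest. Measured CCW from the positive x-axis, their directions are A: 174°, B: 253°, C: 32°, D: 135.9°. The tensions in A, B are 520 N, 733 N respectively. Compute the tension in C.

Resolve: ΣF_x = 520 cos 174° + 733 cos 253° + T_C cos 32° + T_D cos 135.9° = 0.
        ΣF_y = 520 sin 174° + 733 sin 253° + T_C sin 32° + T_D sin 135.9° = 0.
The known terms sum to (-731.5, -646.6) N, so 0.8480 T_C − 0.7181 T_D = 731.5 and 0.5299 T_C + 0.6959 T_D = 646.6.
Solving simultaneously: T_C = 1003 N, T_D = 165.6 N.

T_C ≈ 1000 N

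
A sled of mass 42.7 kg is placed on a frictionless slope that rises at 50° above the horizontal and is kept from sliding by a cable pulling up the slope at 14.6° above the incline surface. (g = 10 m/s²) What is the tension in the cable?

T ≈ 338 N

Take axes along and perpendicular to the incline. Weight components: W sin 50° = 327.1 N down-slope, W cos 50° = 274.5 N into the surface.
Along incline: T cos 14.6° = W sin 50° → T = 338 N.
Perpendicular: N = W cos 50° − T sin 14.6° = 189.3 N.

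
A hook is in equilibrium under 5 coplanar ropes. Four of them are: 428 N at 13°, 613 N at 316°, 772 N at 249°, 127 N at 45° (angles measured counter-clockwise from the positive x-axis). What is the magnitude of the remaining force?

Sum the known components: ΣF_x = 671.1 N, ΣF_y = -960.5 N.
For equilibrium the remaining force must supply (−ΣF_x, −ΣF_y) = (-671.1, 960.5) N.
Magnitude = √((-671.1)² + (960.5)²) = 1172 N; direction = atan2(960.5, -671.1) = 124.9°.

F ≈ 1170 N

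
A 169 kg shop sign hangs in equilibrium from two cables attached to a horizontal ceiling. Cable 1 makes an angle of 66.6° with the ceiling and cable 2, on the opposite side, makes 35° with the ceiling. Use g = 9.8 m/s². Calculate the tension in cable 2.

Weight W = 169 × 9.8 = 1656 N acts straight down.
Horizontal: T_1 cos 66.6° = T_2 cos 35°  →  T_1 = 2.063 T_2.
Vertical: T_1 sin 66.6° + T_2 sin 35° = 1656.
Substituting the horizontal relation into the vertical equation gives 2.467 T_2 = 1656, so T_2 = 671.5 N.

T_2 ≈ 671 N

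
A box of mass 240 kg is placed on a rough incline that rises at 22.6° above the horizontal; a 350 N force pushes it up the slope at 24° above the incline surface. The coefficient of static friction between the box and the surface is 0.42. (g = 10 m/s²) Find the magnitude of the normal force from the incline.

Axes along / perpendicular to the incline. W sin 22.6° = 922.3 N down-slope; W cos 22.6° = 2216 N into the surface.
Perpendicular: N = W cos 22.6° − P sin 24° = 2216 − 142.4 = 2073 N.
Along incline: P cos 24° + f = W sin 22.6° (friction acts up-slope) → f = 922.3 − 319.7 = 602.6 N.
|f| = 602.6 N ≤ μN = 870.8 N, so the box is indeed static.

N ≈ 2070 N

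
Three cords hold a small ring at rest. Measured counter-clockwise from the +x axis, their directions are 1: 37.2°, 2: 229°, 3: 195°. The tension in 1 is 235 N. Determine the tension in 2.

Resolve: ΣF_x = 235 cos 37.2° + T_2 cos 229° + T_3 cos 195° = 0.
        ΣF_y = 235 sin 37.2° + T_2 sin 229° + T_3 sin 195° = 0.
The known terms sum to (187.2, 142.1) N, so -0.6561 T_2 − 0.9659 T_3 = -187.2 and -0.7547 T_2 − 0.2588 T_3 = -142.1.
Solving simultaneously: T_2 = 158.8 N, T_3 = 85.94 N.

T_2 ≈ 159 N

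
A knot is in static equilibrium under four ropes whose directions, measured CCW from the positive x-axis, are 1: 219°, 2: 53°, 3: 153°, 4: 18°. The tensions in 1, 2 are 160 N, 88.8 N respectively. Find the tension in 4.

Resolve: ΣF_x = 160 cos 219° + 88.8 cos 53° + T_3 cos 153° + T_4 cos 18° = 0.
        ΣF_y = 160 sin 219° + 88.8 sin 53° + T_3 sin 153° + T_4 sin 18° = 0.
The known terms sum to (-70.9, -29.77) N, so -0.8910 T_3 + 0.9511 T_4 = 70.9 and 0.4540 T_3 + 0.3090 T_4 = 29.77.
Solving simultaneously: T_3 = 9.058 N, T_4 = 83.04 N.

T_4 ≈ 83 N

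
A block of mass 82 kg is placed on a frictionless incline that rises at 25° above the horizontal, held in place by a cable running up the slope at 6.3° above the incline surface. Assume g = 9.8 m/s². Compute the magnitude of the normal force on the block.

Take axes along and perpendicular to the incline. Weight components: W sin 25° = 339.6 N down-slope, W cos 25° = 728.3 N into the surface.
Along incline: T cos 6.3° = W sin 25° → T = 341.7 N.
Perpendicular: N = W cos 25° − T sin 6.3° = 690.8 N.

N ≈ 691 N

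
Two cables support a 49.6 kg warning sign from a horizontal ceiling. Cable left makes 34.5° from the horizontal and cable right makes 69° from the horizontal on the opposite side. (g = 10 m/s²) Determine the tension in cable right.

Weight W = 49.6 × 10 = 496 N acts straight down.
Horizontal: T_left cos 34.5° = T_right cos 69°  →  T_left = 0.4348 T_right.
Vertical: T_left sin 34.5° + T_right sin 69° = 496.
Substituting the horizontal relation into the vertical equation gives 1.18 T_right = 496, so T_right = 420.4 N.

T_right ≈ 420 N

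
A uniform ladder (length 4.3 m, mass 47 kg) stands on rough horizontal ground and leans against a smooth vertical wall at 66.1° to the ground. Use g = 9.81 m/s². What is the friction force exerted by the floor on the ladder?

Torques about the foot: N_wall · 4.3 sin 66.1° = 47×9.81×2.15 cos 66.1° → N_wall = 102.16 N.
ΣF_x = 0: f_floor = N_wall = 102.16 N.

f ≈ 102 N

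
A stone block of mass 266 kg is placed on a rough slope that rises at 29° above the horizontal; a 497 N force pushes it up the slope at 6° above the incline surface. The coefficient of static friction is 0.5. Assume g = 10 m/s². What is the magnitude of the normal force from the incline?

Axes along / perpendicular to the incline. W sin 29° = 1290 N down-slope; W cos 29° = 2326 N into the surface.
Perpendicular: N = W cos 29° − P sin 6° = 2326 − 51.95 = 2275 N.
Along incline: P cos 6° + f = W sin 29° (friction acts up-slope) → f = 1290 − 494.3 = 795.3 N.
|f| = 795.3 N ≤ μN = 1137 N, so the stone block is indeed static.

N ≈ 2270 N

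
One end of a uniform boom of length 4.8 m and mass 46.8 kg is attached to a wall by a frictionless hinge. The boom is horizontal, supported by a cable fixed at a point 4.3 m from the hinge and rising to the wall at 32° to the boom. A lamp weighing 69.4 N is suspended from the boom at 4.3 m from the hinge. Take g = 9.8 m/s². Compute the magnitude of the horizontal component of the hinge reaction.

Take torques about the hinge: T sin 32° · 4.3 = 46.8×9.8×2.4 + 69.4×4.3 = 1399.2 N·m.
So T = 1399.2 / (0.5299 × 4.3) = 614.03 N.
ΣF_x = 0: H_x = T cos 32° = 520.73 N.

H_x ≈ 521 N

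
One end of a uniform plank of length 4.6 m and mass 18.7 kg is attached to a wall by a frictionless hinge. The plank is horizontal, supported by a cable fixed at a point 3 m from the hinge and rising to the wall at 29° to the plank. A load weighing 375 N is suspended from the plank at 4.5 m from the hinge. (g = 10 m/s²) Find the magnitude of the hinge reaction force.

|H| ≈ 1280 N

Take torques about the hinge: T sin 29° · 3 = 18.7×10×2.3 + 375×4.5 = 2117.6 N·m.
So T = 2117.6 / (0.4848 × 3) = 1456 N.
ΣF_x = 0: H_x = T cos 29° = 1273.4 N.
ΣF_y = 0: H_y = (18.7×10 + 375) − T sin 29° = 562 − 705.87 = -143.87 N.
|H| = √(H_x² + H_y²) = √((1273.4)² + (-143.87)²) = 1281.5 N.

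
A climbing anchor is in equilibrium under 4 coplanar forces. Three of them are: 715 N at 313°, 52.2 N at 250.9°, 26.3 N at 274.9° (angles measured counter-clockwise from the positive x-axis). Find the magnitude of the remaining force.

F ≈ 763 N

Sum the known components: ΣF_x = 472.8 N, ΣF_y = -598.4 N.
For equilibrium the remaining force must supply (−ΣF_x, −ΣF_y) = (-472.8, 598.4) N.
Magnitude = √((-472.8)² + (598.4)²) = 762.7 N; direction = atan2(598.4, -472.8) = 128.3°.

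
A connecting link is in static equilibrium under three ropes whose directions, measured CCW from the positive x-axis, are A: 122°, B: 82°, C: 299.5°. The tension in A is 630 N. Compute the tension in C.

T_C ≈ 665 N

Resolve: ΣF_x = 630 cos 122° + T_B cos 82° + T_C cos 299.5° = 0.
        ΣF_y = 630 sin 122° + T_B sin 82° + T_C sin 299.5° = 0.
The known terms sum to (-333.8, 534.3) N, so 0.1392 T_B + 0.4924 T_C = 333.8 and 0.9903 T_B − 0.8704 T_C = -534.3.
Solving simultaneously: T_B = 45.14 N, T_C = 665.2 N.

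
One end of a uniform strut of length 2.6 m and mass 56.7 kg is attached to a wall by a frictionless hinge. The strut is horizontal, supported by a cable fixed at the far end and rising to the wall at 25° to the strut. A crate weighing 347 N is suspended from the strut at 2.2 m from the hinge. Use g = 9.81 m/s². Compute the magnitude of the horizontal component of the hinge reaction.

Take torques about the hinge: T sin 25° · 2.6 = 56.7×9.81×1.3 + 347×2.2 = 1486.5 N·m.
So T = 1486.5 / (0.4226 × 2.6) = 1352.8 N.
ΣF_x = 0: H_x = T cos 25° = 1226.1 N.

H_x ≈ 1230 N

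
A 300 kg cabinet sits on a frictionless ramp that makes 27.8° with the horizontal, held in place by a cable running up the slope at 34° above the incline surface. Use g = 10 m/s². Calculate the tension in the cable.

Take axes along and perpendicular to the incline. Weight components: W sin 27.8° = 1399 N down-slope, W cos 27.8° = 2654 N into the surface.
Along incline: T cos 34° = W sin 27.8° → T = 1688 N.
Perpendicular: N = W cos 27.8° − T sin 34° = 1710 N.

T ≈ 1690 N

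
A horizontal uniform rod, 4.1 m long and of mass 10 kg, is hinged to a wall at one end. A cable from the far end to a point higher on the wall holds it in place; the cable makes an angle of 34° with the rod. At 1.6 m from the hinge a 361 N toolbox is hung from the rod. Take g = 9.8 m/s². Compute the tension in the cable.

T ≈ 340 N

Take torques about the hinge: T sin 34° · 4.1 = 10×9.8×2.05 + 361×1.6 = 778.5 N·m.
So T = 778.5 / (0.5592 × 4.1) = 339.56 N.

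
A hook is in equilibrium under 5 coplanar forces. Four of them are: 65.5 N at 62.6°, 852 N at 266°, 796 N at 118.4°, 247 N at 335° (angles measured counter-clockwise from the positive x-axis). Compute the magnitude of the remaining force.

Sum the known components: ΣF_x = -184 N, ΣF_y = -196 N.
For equilibrium the remaining force must supply (−ΣF_x, −ΣF_y) = (184, 196) N.
Magnitude = √((184)² + (196)²) = 268.8 N; direction = atan2(196, 184) = 46.8°.

F ≈ 269 N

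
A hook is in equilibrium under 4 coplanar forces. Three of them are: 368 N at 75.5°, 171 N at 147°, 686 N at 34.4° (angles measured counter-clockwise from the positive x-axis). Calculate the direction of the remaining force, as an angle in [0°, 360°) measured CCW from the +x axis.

θ ≈ 238°

Sum the known components: ΣF_x = 514.8 N, ΣF_y = 837 N.
For equilibrium the remaining force must supply (−ΣF_x, −ΣF_y) = (-514.8, -837) N.
Magnitude = √((-514.8)² + (-837)²) = 982.6 N; direction = atan2(-837, -514.8) = 238.4°.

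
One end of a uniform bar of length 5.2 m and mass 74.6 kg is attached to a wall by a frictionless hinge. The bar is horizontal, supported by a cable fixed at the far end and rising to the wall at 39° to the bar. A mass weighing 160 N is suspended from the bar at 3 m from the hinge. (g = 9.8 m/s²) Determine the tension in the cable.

Take torques about the hinge: T sin 39° · 5.2 = 74.6×9.8×2.6 + 160×3 = 2380.8 N·m.
So T = 2380.8 / (0.6293 × 5.2) = 727.53 N.

T ≈ 728 N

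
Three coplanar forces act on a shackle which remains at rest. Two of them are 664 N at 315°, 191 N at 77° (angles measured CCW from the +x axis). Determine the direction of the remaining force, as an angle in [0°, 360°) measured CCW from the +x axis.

θ ≈ 151°

Sum the known components: ΣF_x = 512.5 N, ΣF_y = -283.4 N.
For equilibrium the remaining force must supply (−ΣF_x, −ΣF_y) = (-512.5, 283.4) N.
Magnitude = √((-512.5)² + (283.4)²) = 585.6 N; direction = atan2(283.4, -512.5) = 151.1°.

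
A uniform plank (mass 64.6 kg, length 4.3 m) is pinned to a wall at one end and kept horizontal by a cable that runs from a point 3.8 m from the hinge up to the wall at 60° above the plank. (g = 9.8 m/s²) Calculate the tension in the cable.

T ≈ 414 N

Take torques about the hinge: T sin 60° · 3.8 = 64.6×9.8×2.15 = 1361.1 N·m.
So T = 1361.1 / (0.8660 × 3.8) = 413.6 N.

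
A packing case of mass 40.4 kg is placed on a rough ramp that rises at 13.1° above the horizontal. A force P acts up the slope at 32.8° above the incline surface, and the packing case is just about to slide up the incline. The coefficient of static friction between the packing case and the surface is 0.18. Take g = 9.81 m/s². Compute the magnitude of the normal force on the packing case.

On the verge of sliding up the incline, friction equals μN and acts down the slope.
Perpendicular: N + P sin 32.8° = W cos 13.1° = 386 N.
Along incline: P cos 32.8° = W sin 13.1° + μN  with W sin 13.1° = 89.83 N.
Solving the pair for P and N: P = 169.8 N, N = 294 N (and f = μN = 52.92 N).

N ≈ 294 N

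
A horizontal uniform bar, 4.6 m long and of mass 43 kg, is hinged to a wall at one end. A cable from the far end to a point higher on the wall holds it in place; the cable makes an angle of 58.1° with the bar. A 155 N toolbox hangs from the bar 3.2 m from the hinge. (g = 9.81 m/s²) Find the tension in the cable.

T ≈ 375 N

Take torques about the hinge: T sin 58.1° · 4.6 = 43×9.81×2.3 + 155×3.2 = 1466.2 N·m.
So T = 1466.2 / (0.8490 × 4.6) = 375.44 N.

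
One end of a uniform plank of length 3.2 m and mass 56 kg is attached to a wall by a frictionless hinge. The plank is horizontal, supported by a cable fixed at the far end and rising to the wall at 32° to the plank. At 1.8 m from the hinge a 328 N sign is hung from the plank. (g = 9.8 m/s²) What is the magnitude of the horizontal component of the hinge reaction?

Take torques about the hinge: T sin 32° · 3.2 = 56×9.8×1.6 + 328×1.8 = 1468.5 N·m.
So T = 1468.5 / (0.5299 × 3.2) = 865.98 N.
ΣF_x = 0: H_x = T cos 32° = 734.39 N.

H_x ≈ 734 N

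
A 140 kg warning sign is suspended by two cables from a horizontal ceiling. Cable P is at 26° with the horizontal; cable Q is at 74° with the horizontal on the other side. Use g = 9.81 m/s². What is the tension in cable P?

T_P ≈ 384 N

Weight W = 140 × 9.81 = 1373 N acts straight down.
Horizontal: T_P cos 26° = T_Q cos 74°  →  T_Q = 3.261 T_P.
Vertical: T_P sin 26° + T_Q sin 74° = 1373.
Substituting the horizontal relation into the vertical equation gives 3.573 T_P = 1373, so T_P = 384.4 N.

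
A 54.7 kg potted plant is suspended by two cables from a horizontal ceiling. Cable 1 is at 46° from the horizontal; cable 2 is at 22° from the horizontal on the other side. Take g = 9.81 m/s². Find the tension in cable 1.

Weight W = 54.7 × 9.81 = 536.6 N acts straight down.
Horizontal: T_1 cos 46° = T_2 cos 22°  →  T_2 = 0.7492 T_1.
Vertical: T_1 sin 46° + T_2 sin 22° = 536.6.
Substituting the horizontal relation into the vertical equation gives 1 T_1 = 536.6, so T_1 = 536.6 N.

T_1 ≈ 537 N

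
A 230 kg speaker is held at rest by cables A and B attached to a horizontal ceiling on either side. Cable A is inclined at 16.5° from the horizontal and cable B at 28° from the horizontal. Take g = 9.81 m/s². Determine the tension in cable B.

T_B ≈ 3090 N

Weight W = 230 × 9.81 = 2256 N acts straight down.
Horizontal: T_A cos 16.5° = T_B cos 28°  →  T_A = 0.9209 T_B.
Vertical: T_A sin 16.5° + T_B sin 28° = 2256.
Substituting the horizontal relation into the vertical equation gives 0.731 T_B = 2256, so T_B = 3087 N.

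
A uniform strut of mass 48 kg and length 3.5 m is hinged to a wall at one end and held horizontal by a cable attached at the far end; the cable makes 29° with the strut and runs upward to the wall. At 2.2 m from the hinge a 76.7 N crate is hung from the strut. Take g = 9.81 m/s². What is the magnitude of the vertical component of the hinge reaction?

Take torques about the hinge: T sin 29° · 3.5 = 48×9.81×1.75 + 76.7×2.2 = 992.78 N·m.
So T = 992.78 / (0.4848 × 3.5) = 585.08 N.
ΣF_y = 0: H_y = (48×9.81 + 76.7) − T sin 29° = 547.58 − 283.65 = 263.93 N.

|H_y| ≈ 264 N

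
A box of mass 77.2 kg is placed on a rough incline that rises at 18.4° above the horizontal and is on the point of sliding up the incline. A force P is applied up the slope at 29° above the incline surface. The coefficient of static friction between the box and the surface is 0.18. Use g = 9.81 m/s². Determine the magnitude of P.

On the verge of sliding up the incline, friction equals μN and acts down the slope.
Perpendicular: N + P sin 29° = W cos 18.4° = 718.6 N.
Along incline: P cos 29° = W sin 18.4° + μN  with W sin 18.4° = 239.1 N.
Solving the pair for P and N: P = 383 N, N = 532.9 N (and f = μN = 95.93 N).

P ≈ 383 N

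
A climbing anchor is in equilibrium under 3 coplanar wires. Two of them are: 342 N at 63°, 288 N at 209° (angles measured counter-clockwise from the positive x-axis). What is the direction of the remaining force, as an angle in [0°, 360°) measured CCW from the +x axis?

Sum the known components: ΣF_x = -96.63 N, ΣF_y = 165.1 N.
For equilibrium the remaining force must supply (−ΣF_x, −ΣF_y) = (96.63, -165.1) N.
Magnitude = √((96.63)² + (-165.1)²) = 191.3 N; direction = atan2(-165.1, 96.63) = 300.3°.

θ ≈ 300°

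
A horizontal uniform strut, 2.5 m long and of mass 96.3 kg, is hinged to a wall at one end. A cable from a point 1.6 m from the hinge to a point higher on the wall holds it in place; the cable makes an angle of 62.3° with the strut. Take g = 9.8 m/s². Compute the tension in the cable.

T ≈ 833 N

Take torques about the hinge: T sin 62.3° · 1.6 = 96.3×9.8×1.25 = 1179.7 N·m.
So T = 1179.7 / (0.8854 × 1.6) = 832.73 N.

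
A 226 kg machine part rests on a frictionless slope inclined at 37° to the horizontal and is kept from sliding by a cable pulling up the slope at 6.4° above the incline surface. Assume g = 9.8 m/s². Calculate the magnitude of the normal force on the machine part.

N ≈ 1620 N

Take axes along and perpendicular to the incline. Weight components: W sin 37° = 1333 N down-slope, W cos 37° = 1769 N into the surface.
Along incline: T cos 6.4° = W sin 37° → T = 1341 N.
Perpendicular: N = W cos 37° − T sin 6.4° = 1619 N.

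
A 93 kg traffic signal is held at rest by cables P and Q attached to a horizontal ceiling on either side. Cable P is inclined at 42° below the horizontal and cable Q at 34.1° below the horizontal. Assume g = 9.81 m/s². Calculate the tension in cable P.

Weight W = 93 × 9.81 = 912.3 N acts straight down.
Horizontal: T_P cos 42° = T_Q cos 34.1°  →  T_Q = 0.8975 T_P.
Vertical: T_P sin 42° + T_Q sin 34.1° = 912.3.
Substituting the horizontal relation into the vertical equation gives 1.172 T_P = 912.3, so T_P = 778.3 N.

T_P ≈ 778 N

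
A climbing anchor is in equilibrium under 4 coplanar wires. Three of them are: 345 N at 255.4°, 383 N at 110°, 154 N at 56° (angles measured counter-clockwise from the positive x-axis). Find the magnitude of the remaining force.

F ≈ 203 N

Sum the known components: ΣF_x = -131.8 N, ΣF_y = 153.7 N.
For equilibrium the remaining force must supply (−ΣF_x, −ΣF_y) = (131.8, -153.7) N.
Magnitude = √((131.8)² + (-153.7)²) = 202.5 N; direction = atan2(-153.7, 131.8) = 310.6°.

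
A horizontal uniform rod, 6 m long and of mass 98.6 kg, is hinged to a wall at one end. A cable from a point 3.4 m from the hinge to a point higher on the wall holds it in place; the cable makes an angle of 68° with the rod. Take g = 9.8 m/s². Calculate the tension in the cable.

T ≈ 920 N

Take torques about the hinge: T sin 68° · 3.4 = 98.6×9.8×3 = 2898.8 N·m.
So T = 2898.8 / (0.9272 × 3.4) = 919.56 N.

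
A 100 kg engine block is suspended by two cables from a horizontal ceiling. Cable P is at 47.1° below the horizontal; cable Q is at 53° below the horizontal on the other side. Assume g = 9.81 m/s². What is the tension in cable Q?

T_Q ≈ 678 N

Weight W = 100 × 9.81 = 981 N acts straight down.
Horizontal: T_P cos 47.1° = T_Q cos 53°  →  T_P = 0.8841 T_Q.
Vertical: T_P sin 47.1° + T_Q sin 53° = 981.
Substituting the horizontal relation into the vertical equation gives 1.446 T_Q = 981, so T_Q = 678.3 N.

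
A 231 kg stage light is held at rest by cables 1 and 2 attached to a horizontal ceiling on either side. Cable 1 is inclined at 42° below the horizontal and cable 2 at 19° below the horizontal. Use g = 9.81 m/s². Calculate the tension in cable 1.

Weight W = 231 × 9.81 = 2266 N acts straight down.
Horizontal: T_1 cos 42° = T_2 cos 19°  →  T_2 = 0.786 T_1.
Vertical: T_1 sin 42° + T_2 sin 19° = 2266.
Substituting the horizontal relation into the vertical equation gives 0.925 T_1 = 2266, so T_1 = 2450 N.

T_1 ≈ 2450 N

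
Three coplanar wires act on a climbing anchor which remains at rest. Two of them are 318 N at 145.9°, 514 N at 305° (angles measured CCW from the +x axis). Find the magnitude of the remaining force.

Sum the known components: ΣF_x = 31.5 N, ΣF_y = -242.8 N.
For equilibrium the remaining force must supply (−ΣF_x, −ΣF_y) = (-31.5, 242.8) N.
Magnitude = √((-31.5)² + (242.8)²) = 244.8 N; direction = atan2(242.8, -31.5) = 97.4°.

F ≈ 245 N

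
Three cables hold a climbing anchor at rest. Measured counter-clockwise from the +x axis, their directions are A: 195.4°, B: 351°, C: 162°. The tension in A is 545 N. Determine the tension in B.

T_B ≈ 1920 N

Resolve: ΣF_x = 545 cos 195.4° + T_B cos 351° + T_C cos 162° = 0.
        ΣF_y = 545 sin 195.4° + T_B sin 351° + T_C sin 162° = 0.
The known terms sum to (-525.4, -144.7) N, so 0.9877 T_B − 0.9511 T_C = 525.4 and -0.1564 T_B + 0.3090 T_C = 144.7.
Solving simultaneously: T_B = 1918 N, T_C = 1439 N.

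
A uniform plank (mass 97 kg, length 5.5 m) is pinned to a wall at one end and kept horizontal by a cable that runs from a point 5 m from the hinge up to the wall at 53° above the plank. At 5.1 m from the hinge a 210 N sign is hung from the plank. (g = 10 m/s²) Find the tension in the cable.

Take torques about the hinge: T sin 53° · 5 = 97×10×2.75 + 210×5.1 = 3738.5 N·m.
So T = 3738.5 / (0.7986 × 5) = 936.22 N.

T ≈ 936 N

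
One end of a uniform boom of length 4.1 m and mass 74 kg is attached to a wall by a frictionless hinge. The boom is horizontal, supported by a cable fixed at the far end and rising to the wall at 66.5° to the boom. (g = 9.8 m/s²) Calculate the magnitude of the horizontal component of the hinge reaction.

Take torques about the hinge: T sin 66.5° · 4.1 = 74×9.8×2.05 = 1486.7 N·m.
So T = 1486.7 / (0.9171 × 4.1) = 395.39 N.
ΣF_x = 0: H_x = T cos 66.5° = 157.66 N.

H_x ≈ 158 N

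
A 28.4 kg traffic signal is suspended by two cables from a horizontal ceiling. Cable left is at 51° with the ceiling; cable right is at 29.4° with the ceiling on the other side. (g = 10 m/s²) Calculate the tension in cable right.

T_right ≈ 181 N

Weight W = 28.4 × 10 = 284 N acts straight down.
Horizontal: T_left cos 51° = T_right cos 29.4°  →  T_left = 1.384 T_right.
Vertical: T_left sin 51° + T_right sin 29.4° = 284.
Substituting the horizontal relation into the vertical equation gives 1.567 T_right = 284, so T_right = 181.3 N.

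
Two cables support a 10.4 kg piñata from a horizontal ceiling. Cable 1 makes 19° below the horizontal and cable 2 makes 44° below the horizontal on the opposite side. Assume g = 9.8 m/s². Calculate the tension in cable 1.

T_1 ≈ 82.3 N

Weight W = 10.4 × 9.8 = 101.9 N acts straight down.
Horizontal: T_1 cos 19° = T_2 cos 44°  →  T_2 = 1.314 T_1.
Vertical: T_1 sin 19° + T_2 sin 44° = 101.9.
Substituting the horizontal relation into the vertical equation gives 1.239 T_1 = 101.9, so T_1 = 82.28 N.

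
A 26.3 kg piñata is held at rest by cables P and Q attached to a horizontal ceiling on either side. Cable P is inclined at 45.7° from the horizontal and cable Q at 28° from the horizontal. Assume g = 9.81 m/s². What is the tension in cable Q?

Weight W = 26.3 × 9.81 = 258 N acts straight down.
Horizontal: T_P cos 45.7° = T_Q cos 28°  →  T_P = 1.264 T_Q.
Vertical: T_P sin 45.7° + T_Q sin 28° = 258.
Substituting the horizontal relation into the vertical equation gives 1.374 T_Q = 258, so T_Q = 187.7 N.

T_Q ≈ 188 N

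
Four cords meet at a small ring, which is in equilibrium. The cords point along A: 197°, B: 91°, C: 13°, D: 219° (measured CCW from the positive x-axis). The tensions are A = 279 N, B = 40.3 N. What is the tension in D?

Resolve: ΣF_x = 279 cos 197° + 40.3 cos 91° + T_C cos 13° + T_D cos 219° = 0.
        ΣF_y = 279 sin 197° + 40.3 sin 91° + T_C sin 13° + T_D sin 219° = 0.
The known terms sum to (-267.5, -41.28) N, so 0.9744 T_C − 0.7771 T_D = 267.5 and 0.2250 T_C − 0.6293 T_D = 41.28.
Solving simultaneously: T_C = 310.9 N, T_D = 45.53 N.

T_D ≈ 45.5 N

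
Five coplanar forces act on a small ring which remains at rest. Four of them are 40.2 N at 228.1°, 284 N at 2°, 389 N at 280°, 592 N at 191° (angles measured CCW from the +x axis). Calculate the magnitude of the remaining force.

Sum the known components: ΣF_x = -256.6 N, ΣF_y = -516.1 N.
For equilibrium the remaining force must supply (−ΣF_x, −ΣF_y) = (256.6, 516.1) N.
Magnitude = √((256.6)² + (516.1)²) = 576.3 N; direction = atan2(516.1, 256.6) = 63.6°.

F ≈ 576 N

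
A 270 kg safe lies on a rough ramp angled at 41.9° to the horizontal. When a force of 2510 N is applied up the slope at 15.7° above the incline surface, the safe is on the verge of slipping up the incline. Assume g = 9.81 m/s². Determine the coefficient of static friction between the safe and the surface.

On the verge of sliding up the incline, friction is at its maximum μN and acts down the slope.
Perpendicular to incline: N = W cos 41.9° − P sin 15.7° = 1971 − 679.2 = 1292 N.
Along incline: P cos 15.7° − μN = W sin 41.9° → μ = −(W sin 41.9° − P cos 15.7°) / N = 0.501.

μ ≈ 0.501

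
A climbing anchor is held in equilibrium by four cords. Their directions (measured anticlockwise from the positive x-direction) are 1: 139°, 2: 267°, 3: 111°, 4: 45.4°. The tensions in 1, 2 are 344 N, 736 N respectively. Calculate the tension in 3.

T_3 ≈ 160 N

Resolve: ΣF_x = 344 cos 139° + 736 cos 267° + T_3 cos 111° + T_4 cos 45.4° = 0.
        ΣF_y = 344 sin 139° + 736 sin 267° + T_3 sin 111° + T_4 sin 45.4° = 0.
The known terms sum to (-298.1, -509.3) N, so -0.3584 T_3 + 0.7022 T_4 = 298.1 and 0.9336 T_3 + 0.7120 T_4 = 509.3.
Solving simultaneously: T_3 = 159.6 N, T_4 = 506.1 N.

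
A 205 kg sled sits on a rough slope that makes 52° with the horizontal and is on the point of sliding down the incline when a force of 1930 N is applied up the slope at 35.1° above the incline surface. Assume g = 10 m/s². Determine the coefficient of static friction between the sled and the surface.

On the verge of sliding down the incline, friction is at its maximum μN and acts up the slope.
Perpendicular to incline: N = W cos 52° − P sin 35.1° = 1262 − 1110 = 152.3 N.
Along incline: P cos 35.1° + μN = W sin 52° → μ = (W sin 52° − P cos 35.1°) / N = 0.2389.

μ ≈ 0.239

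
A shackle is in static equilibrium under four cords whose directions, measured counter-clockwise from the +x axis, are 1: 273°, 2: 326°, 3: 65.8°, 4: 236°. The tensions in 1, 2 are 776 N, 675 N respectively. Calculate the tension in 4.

Resolve: ΣF_x = 776 cos 273° + 675 cos 326° + T_3 cos 65.8° + T_4 cos 236° = 0.
        ΣF_y = 776 sin 273° + 675 sin 326° + T_3 sin 65.8° + T_4 sin 236° = 0.
The known terms sum to (600.2, -1152) N, so 0.4099 T_3 − 0.5592 T_4 = -600.2 and 0.9121 T_3 − 0.8290 T_4 = 1152.
Solving simultaneously: T_3 = 6709 N, T_4 = 5992 N.

T_4 ≈ 5990 N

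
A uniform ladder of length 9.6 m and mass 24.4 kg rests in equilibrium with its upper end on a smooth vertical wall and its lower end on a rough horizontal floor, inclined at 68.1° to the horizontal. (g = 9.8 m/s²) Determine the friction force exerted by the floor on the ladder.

Torques about the foot: N_wall · 9.6 sin 68.1° = 24.4×9.8×4.8 cos 68.1° → N_wall = 48.063 N.
ΣF_x = 0: f_floor = N_wall = 48.063 N.

f ≈ 48.1 N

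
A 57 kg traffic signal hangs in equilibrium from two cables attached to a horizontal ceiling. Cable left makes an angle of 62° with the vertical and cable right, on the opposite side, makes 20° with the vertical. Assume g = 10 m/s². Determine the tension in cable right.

Angles from the horizontal: cable left is 90° − 62° = 28°, cable right is 90° − 20° = 70°.
Weight W = 57 × 10 = 570 N acts straight down.
Horizontal: T_left cos 28° = T_right cos 70°  →  T_left = 0.3874 T_right.
Vertical: T_left sin 28° + T_right sin 70° = 570.
Substituting the horizontal relation into the vertical equation gives 1.122 T_right = 570, so T_right = 508.2 N.

T_right ≈ 508 N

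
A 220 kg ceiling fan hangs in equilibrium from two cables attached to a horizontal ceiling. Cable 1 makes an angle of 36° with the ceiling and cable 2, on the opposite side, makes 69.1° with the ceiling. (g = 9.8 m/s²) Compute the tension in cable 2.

T_2 ≈ 1810 N

Weight W = 220 × 9.8 = 2156 N acts straight down.
Horizontal: T_1 cos 36° = T_2 cos 69.1°  →  T_1 = 0.441 T_2.
Vertical: T_1 sin 36° + T_2 sin 69.1° = 2156.
Substituting the horizontal relation into the vertical equation gives 1.193 T_2 = 2156, so T_2 = 1807 N.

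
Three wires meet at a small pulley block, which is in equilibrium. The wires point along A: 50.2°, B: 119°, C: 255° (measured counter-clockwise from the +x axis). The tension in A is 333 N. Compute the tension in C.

Resolve: ΣF_x = 333 cos 50.2° + T_B cos 119° + T_C cos 255° = 0.
        ΣF_y = 333 sin 50.2° + T_B sin 119° + T_C sin 255° = 0.
The known terms sum to (213.2, 255.8) N, so -0.4848 T_B − 0.2588 T_C = -213.2 and 0.8746 T_B − 0.9659 T_C = -255.8.
Solving simultaneously: T_B = 201.1 N, T_C = 446.9 N.

T_C ≈ 447 N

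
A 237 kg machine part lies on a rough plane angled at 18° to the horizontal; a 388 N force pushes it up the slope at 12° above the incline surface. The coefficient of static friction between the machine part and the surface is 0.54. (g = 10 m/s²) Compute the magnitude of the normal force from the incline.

N ≈ 2170 N

Axes along / perpendicular to the incline. W sin 18° = 732.4 N down-slope; W cos 18° = 2254 N into the surface.
Perpendicular: N = W cos 18° − P sin 12° = 2254 − 80.67 = 2173 N.
Along incline: P cos 12° + f = W sin 18° (friction acts up-slope) → f = 732.4 − 379.5 = 352.8 N.
|f| = 352.8 N ≤ μN = 1174 N, so the machine part is indeed static.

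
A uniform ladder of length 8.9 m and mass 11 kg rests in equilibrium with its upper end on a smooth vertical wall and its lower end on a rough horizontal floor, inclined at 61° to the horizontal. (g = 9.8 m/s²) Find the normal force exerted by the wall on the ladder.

N_wall ≈ 29.9 N

Torques about the foot: N_wall · 8.9 sin 61° = 11×9.8×4.45 cos 61° → N_wall = 29.877 N.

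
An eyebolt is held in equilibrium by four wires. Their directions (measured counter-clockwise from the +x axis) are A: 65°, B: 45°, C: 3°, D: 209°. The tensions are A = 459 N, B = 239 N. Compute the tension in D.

Resolve: ΣF_x = 459 cos 65° + 239 cos 45° + T_C cos 3° + T_D cos 209° = 0.
        ΣF_y = 459 sin 65° + 239 sin 45° + T_C sin 3° + T_D sin 209° = 0.
The known terms sum to (363, 585) N, so 0.9986 T_C − 0.8746 T_D = -363 and 0.0523 T_C − 0.4848 T_D = -585.
Solving simultaneously: T_C = 765.7 N, T_D = 1289 N.

T_D ≈ 1290 N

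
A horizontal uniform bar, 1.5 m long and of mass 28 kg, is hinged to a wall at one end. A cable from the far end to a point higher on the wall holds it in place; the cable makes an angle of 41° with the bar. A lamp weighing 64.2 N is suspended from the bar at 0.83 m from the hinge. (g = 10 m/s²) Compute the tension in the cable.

T ≈ 268 N

Take torques about the hinge: T sin 41° · 1.5 = 28×10×0.75 + 64.2×0.83 = 263.29 N·m.
So T = 263.29 / (0.6561 × 1.5) = 267.54 N.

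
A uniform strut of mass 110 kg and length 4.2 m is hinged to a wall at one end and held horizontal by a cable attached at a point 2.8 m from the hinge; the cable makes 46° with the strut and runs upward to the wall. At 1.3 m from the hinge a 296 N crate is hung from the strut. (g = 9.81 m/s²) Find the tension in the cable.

T ≈ 1320 N

Take torques about the hinge: T sin 46° · 2.8 = 110×9.81×2.1 + 296×1.3 = 2650.9 N·m.
So T = 2650.9 / (0.7193 × 2.8) = 1316.1 N.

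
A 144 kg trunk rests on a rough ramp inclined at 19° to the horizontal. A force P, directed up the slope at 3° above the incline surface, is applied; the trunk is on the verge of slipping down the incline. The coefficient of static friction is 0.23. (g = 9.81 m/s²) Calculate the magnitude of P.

P ≈ 155 N

On the verge of sliding down the incline, friction equals μN and acts up the slope.
Perpendicular: N + P sin 3° = W cos 19° = 1336 N.
Along incline: P cos 3° + μN = W sin 19° with W sin 19° = 459.9 N.
Solving the pair for P and N: P = 154.8 N, N = 1328 N (and f = μN = 305.3 N).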